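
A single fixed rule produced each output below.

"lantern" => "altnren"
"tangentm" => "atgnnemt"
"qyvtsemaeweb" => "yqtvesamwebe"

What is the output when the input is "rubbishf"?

urbbsifh

The pattern: swap each adjacent pair of characters (1↔2, 3↔4, ...).
"rubbishf" → "urbbsifh".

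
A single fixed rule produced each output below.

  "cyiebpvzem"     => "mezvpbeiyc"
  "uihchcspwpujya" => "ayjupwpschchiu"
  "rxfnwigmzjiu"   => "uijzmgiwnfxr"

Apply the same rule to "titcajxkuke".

The rule is to reverse the string.
So "titcajxkuke" becomes "ekukxjactit".

ekukxjactit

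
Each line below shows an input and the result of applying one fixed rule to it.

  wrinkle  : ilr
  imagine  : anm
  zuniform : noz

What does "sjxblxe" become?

xxj

The pattern: move the first 2 characters to the end (rotate left by 2), then keep one character in every 3, starting at position 1 (positions 1st, 4th, 7th, ...).
Applying both steps to "sjxblxe": "xblxesj", then "xxj".
(Check on "wrinkle": → "inklewr" → "ilr" ✓)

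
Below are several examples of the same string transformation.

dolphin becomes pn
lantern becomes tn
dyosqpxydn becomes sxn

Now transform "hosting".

The rule is to keep one character in every 3, starting at position 1 (positions 1st, 4th, 7th, ...), then delete the first character.
For "hosting" the result is "tg".

tg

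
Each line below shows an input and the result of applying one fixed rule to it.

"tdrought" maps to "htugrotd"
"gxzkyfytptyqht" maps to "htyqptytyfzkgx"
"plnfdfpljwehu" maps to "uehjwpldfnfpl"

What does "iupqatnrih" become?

What's happening: swap each adjacent pair of characters (1↔2, 3↔4, ...), then reverse the string.
Starting from "iupqatnrih": after the first operation, "uiqptarnhi"; after the second, "ihnratpqiu".
(Check on "plnfdfpljwehu": → "lpfnfdlpwjheu" → "uehjwpldfnfpl" ✓)

ihnratpqiu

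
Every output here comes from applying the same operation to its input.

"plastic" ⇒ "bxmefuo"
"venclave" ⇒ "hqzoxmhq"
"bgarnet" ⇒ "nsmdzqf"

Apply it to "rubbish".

dgnnuet

The rule is to shift every letter 12 places forward in the alphabet (wrapping around).
Applying that to "rubbish" gives "dgnnuet".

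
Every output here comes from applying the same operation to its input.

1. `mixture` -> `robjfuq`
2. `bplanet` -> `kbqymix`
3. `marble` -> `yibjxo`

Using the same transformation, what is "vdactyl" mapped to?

qvisaxz

The rule is to move the last 3 characters to the front (rotate right by 3), then shift every letter 3 places backward in the alphabet (wrapping around).
Starting from "vdactyl": after the first operation, "tylvdac"; after the second, "qvisaxz".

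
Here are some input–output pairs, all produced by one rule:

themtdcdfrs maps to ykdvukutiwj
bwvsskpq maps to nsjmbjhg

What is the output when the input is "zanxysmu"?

rqoejpld

What's happening: shift every letter 9 places backward in the alphabet (wrapping around), then swap each adjacent pair of characters (1↔2, 3↔4, ...).
"zanxysmu" → "rqoejpld".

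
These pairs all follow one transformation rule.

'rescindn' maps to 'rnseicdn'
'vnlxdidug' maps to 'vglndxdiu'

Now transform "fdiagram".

What's happening: move the last character to the front, then swap each adjacent pair of characters (1↔2, 3↔4, ...).
On "fdiagram": the first step gives "mfdiagra", and the second then gives "fmidgaar".

fmidgaar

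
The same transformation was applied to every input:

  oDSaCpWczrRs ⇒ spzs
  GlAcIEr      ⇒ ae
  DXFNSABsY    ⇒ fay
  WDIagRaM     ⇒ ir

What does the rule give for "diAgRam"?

Looking at the pairs, the operation is to keep one character in every 3, starting at position 3 (positions 3rd, 6th, 9th, ...), then convert every letter to lowercase.
For "diAgRam", step one produces "Aa"; step two turns that into "aa".

aa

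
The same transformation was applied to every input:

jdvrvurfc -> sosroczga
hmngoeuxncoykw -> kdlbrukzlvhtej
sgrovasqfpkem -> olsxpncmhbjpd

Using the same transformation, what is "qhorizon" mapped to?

Rule — move the first 2 characters to the end (rotate left by 2), then shift every letter 3 places backward in the alphabet (wrapping around).
Working it through for "qhorizon": intermediate "orizonqh", final "lofwlkne".
(Check on "hmngoeuxncoykw": → "ngoeuxncoykwhm" → "kdlbrukzlvhtej" ✓)

lofwlkne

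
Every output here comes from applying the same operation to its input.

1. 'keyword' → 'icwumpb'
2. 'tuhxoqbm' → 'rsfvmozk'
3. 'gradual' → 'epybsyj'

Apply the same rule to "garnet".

The rule is to shift every letter 2 places backward in the alphabet (wrapping around).
On "garnet" that produces "eyplcr".

eyplcr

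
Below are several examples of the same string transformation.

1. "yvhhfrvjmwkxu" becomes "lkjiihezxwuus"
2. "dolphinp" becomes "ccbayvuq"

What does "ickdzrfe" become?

The pattern: sort the characters into reverse alphabetical order, then shift every letter 13 places forward in the alphabet (wrapping around) — i.e. ROT13.
"ickdzrfe" → "zrkifedc" → "mexvsrqp".
(Check on "dolphinp": → "pponlihd" → "ccbayvuq" ✓)

mexvsrqp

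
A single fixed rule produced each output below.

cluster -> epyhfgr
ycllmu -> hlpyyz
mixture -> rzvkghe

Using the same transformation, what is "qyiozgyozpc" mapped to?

The rule is to shift every letter 13 places forward in the alphabet (wrapping around) — i.e. ROT13, then move the last character to the front.
"qyiozgyozpc" → "dlvbmtlbmcp" → "pdlvbmtlbmc".
(Check on "cluster": → "pyhfgre" → "epyhfgr" ✓)

pdlvbmtlbmc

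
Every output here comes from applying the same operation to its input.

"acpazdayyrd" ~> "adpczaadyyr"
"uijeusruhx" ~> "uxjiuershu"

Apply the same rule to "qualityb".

qbauilyt

Rule — move the last character to the front, then swap each adjacent pair of characters (1↔2, 3↔4, ...).
On "qualityb": the first step gives "bquality", and the second then gives "qbauilyt".
(Check on "uijeusruhx": → "xuijeusruh" → "uxjiuershu" ✓)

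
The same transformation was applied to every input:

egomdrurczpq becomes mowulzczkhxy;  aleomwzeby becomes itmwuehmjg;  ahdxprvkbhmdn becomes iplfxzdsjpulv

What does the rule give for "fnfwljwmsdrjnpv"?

Each output is the input with this applied: shift every letter 8 places forward in the alphabet (wrapping around).
On "fnfwljwmsdrjnpv" that produces "nvnetreualzrvxd".

nvnetreualzrvxd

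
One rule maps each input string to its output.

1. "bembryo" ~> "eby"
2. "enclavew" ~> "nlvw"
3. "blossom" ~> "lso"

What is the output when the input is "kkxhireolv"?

Each output is the input with this applied: keep every other character starting from the second (positions 2nd, 4th, 6th, ...).
So "kkxhireolv" becomes "khrov".

khrov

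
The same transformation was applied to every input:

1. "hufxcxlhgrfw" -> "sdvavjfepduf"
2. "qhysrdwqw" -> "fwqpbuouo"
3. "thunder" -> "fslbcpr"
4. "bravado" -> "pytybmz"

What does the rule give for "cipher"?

gnfcpa

The rule is to shift every letter 2 places backward in the alphabet (wrapping around), then move the first character to the end.
Starting from "cipher": after the first operation, "agnfcp"; after the second, "gnfcpa".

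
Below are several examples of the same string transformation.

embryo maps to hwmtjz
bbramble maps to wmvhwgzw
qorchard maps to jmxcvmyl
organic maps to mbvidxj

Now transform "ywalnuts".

rvgipont

Looking at the pairs, the operation is to move the first character to the end, then shift every letter 5 places backward in the alphabet (wrapping around).
Starting from "ywalnuts": after the first operation, "walnutsy"; after the second, "rvgipont".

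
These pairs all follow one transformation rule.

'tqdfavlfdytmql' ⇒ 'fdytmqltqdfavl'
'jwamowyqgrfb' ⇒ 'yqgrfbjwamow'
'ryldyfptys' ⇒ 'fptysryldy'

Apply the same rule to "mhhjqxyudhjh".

yudhjhmhhjqx

The pattern: swap the front and back halves of the string.
For "mhhjqxyudhjh" the result is "yudhjhmhhjqx".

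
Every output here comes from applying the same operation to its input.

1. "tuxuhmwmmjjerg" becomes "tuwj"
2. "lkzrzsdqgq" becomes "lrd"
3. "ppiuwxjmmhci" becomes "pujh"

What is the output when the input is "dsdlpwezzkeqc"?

The transformation: delete the last 2 characters, then keep one character in every 3, starting at position 1 (positions 1st, 4th, 7th, ...).
Working it through for "dsdlpwezzkeqc": intermediate "dsdlpwezzke", final "dlek".

dlek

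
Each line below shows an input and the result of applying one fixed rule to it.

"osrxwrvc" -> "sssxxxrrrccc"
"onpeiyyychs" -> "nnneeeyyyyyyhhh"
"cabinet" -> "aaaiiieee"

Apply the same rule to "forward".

Looking at the pairs, the operation is to keep every other character starting from the second (positions 2nd, 4th, 6th, ...), then repeat every character 3 times.
Working it through for "forward": intermediate "owr", final "ooowwwrrr".

ooowwwrrr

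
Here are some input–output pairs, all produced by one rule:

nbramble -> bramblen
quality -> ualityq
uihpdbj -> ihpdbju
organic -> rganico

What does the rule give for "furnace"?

urnacef

In each case the input is transformed by: move the first character to the end.
Doing the same to "furnace": "urnacef".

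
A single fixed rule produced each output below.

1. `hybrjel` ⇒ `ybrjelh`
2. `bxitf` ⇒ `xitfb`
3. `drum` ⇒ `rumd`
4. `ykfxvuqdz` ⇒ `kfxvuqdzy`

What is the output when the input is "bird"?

irdb

The transformation: move the first character to the end.
"bird" → "irdb".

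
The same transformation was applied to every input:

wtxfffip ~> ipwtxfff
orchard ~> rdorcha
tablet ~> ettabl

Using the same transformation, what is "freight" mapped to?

The pattern: move the last 2 characters to the front (rotate right by 2).
Doing the same to "freight": "htfreig".

htfreig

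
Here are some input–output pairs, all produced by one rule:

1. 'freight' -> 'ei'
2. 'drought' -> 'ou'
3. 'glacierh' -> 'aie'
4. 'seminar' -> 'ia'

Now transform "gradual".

aua

The rule is to delete the first 2 characters, then keep only the vowels.
"gradual" → "adual" → "aua".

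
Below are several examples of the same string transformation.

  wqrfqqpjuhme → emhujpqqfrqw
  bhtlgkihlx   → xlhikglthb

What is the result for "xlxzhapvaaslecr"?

rcelsaavpahzxlx

What's happening: reverse the string.
So "xlxzhapvaaslecr" becomes "rcelsaavpahzxlx".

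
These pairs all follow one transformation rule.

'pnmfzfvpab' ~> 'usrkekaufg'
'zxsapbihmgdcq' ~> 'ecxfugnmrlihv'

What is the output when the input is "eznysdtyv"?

The rule is to shift every letter 5 places forward in the alphabet (wrapping around).
Doing the same to "eznysdtyv": "jesdxiyda".

jesdxiyda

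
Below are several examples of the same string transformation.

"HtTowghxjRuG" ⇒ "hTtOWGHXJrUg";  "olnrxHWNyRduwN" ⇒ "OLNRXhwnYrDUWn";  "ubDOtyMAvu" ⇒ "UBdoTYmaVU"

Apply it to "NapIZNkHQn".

nAPiznKhqN

Each output is the input with this applied: flip the case of every letter.
For "NapIZNkHQn" the result is "nAPiznKhqN".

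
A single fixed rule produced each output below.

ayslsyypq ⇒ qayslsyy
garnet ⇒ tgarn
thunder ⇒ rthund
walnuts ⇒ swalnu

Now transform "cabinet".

What's happening: move the last 2 characters to the front (rotate right by 2), then delete the first character.
Starting from "cabinet": after the first operation, "etcabin"; after the second, "tcabin".

tcabin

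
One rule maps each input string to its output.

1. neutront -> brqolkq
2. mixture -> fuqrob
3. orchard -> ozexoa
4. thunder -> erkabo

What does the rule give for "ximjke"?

Rule — shift every letter 3 places backward in the alphabet (wrapping around), then delete the first character.
"ximjke" → "ufjghb" → "fjghb".

fjghb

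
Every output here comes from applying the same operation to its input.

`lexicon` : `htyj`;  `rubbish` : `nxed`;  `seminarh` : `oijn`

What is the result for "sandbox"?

ojxt

The pattern: shift every letter 4 places backward in the alphabet (wrapping around), then keep every other character starting from the first (positions 1st, 3rd, 5th, ...).
Applying both steps to "sandbox": "owjzxkt", then "ojxt".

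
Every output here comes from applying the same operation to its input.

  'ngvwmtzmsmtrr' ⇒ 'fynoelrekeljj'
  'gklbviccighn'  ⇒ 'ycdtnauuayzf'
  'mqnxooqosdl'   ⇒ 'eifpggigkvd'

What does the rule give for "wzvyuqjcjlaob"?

The rule is to shift every letter 8 places backward in the alphabet (wrapping around).
So "wzvyuqjcjlaob" becomes "ornqmibubdsgt".

ornqmibubdsgt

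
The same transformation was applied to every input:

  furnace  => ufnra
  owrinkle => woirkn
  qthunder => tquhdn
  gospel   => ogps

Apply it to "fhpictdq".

In each case the input is transformed by: delete the last 2 characters, then swap each adjacent pair of characters (1↔2, 3↔4, ...).
On "fhpictdq": the first step gives "fhpict", and the second then gives "hfiptc".
(Check on "owrinkle": → "owrink" → "woirkn" ✓)

hfiptc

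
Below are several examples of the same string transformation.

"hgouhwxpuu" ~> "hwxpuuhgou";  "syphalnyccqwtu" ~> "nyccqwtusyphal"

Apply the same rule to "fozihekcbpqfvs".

kcbpqfvsfozihe

The transformation: move the last character to the front, then swap the front and back halves of the string.
For "fozihekcbpqfvs", step one produces "sfozihekcbpqfv"; step two turns that into "kcbpqfvsfozihe".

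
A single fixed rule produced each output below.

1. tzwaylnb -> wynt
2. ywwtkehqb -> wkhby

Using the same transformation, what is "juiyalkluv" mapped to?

iakuj

What's happening: keep every other character starting from the first (positions 1st, 3rd, 5th, ...), then move the first character to the end.
"juiyalkluv" → "iakuj".
(Check on "tzwaylnb": → "twyn" → "wynt" ✓)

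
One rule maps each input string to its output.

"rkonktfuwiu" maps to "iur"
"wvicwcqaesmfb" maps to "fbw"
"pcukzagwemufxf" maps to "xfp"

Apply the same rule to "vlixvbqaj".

ajv

The rule is to move the first character to the end, then keep only the last 3 characters.
On "vlixvbqaj": the first step gives "lixvbqajv", and the second then gives "ajv".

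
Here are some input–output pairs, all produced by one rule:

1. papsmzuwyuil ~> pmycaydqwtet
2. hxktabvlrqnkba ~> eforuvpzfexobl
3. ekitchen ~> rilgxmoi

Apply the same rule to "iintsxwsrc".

Looking at the pairs, the operation is to reverse the string, then shift every letter 4 places forward in the alphabet (wrapping around).
"iintsxwsrc" → "crswxstnii" → "gvwabwxrmm".

gvwabwxrmm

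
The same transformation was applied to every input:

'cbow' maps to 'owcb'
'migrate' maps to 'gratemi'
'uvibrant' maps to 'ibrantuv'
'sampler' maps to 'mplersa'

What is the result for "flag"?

In each case the input is transformed by: move the first 2 characters to the end (rotate left by 2).
For "flag" the result is "agfl".

agfl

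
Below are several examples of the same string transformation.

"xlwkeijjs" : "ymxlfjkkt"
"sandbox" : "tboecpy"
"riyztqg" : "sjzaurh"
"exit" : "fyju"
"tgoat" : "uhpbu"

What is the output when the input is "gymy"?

In each case the input is transformed by: shift every letter 1 place forward in the alphabet (wrapping around).
For "gymy" the result is "hznz".

hznz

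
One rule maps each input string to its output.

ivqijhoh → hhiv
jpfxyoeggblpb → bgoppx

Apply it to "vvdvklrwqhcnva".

ahlnvvw

What's happening: keep every other character starting from the second (positions 2nd, 4th, 6th, ...), then sort the characters into alphabetical order.
"vvdvklrwqhcnva" → "vvlwhna" → "ahlnvvw".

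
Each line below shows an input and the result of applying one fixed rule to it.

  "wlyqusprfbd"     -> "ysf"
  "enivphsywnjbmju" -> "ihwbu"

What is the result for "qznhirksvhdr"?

nrvr

The rule is to keep one character in every 3, starting at position 3 (positions 3rd, 6th, 9th, ...).
So "qznhirksvhdr" becomes "nrvr".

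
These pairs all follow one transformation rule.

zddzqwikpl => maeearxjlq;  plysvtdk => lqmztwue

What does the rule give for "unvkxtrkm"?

What's happening: shift every letter 1 place forward in the alphabet (wrapping around), then move the last character to the front.
Doing the same to "unvkxtrkm": "nvowlyusl".

nvowlyusl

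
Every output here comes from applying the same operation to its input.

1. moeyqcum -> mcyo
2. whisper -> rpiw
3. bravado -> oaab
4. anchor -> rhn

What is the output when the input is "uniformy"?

Looking at the pairs, the operation is to reverse the string, then keep every other character starting from the first (positions 1st, 3rd, 5th, ...).
Applying both steps to "uniformy": "ymrofinu", then "yrfn".

yrfn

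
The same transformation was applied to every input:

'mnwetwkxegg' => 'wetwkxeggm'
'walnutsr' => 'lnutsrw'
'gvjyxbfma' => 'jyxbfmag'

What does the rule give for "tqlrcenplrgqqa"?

In each case the input is transformed by: move the first 2 characters to the end (rotate left by 2), then delete the last character.
For "tqlrcenplrgqqa" the result is "lrcenplrgqqat".

lrcenplrgqqat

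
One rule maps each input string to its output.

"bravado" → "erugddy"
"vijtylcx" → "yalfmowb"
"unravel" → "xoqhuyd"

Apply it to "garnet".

jwdhuq

Each output is the input with this applied: take characters alternately from the front and the back (1st, last, 2nd, 2nd-last, ...), then shift every letter 3 places forward in the alphabet (wrapping around).
On "garnet": the first step gives "gtaern", and the second then gives "jwdhuq".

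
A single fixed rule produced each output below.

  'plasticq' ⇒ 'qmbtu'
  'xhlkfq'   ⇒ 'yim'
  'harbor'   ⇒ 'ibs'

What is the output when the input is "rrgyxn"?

ssh

The pattern: delete the last 3 characters, then shift every letter 1 place forward in the alphabet (wrapping around).
Starting from "rrgyxn": after the first operation, "rrg"; after the second, "ssh".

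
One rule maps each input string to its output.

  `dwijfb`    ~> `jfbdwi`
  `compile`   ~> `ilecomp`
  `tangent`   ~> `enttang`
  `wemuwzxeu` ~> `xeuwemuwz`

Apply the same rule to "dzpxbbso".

bsodzpxb

What's happening: move the last 3 characters to the front (rotate right by 3).
On "dzpxbbso" that produces "bsodzpxb".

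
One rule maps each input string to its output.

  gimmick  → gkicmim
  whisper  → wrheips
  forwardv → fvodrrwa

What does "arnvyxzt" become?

The rule is to take characters alternately from the front and the back (1st, last, 2nd, 2nd-last, ...).
"arnvyxzt" → "atrznxvy".

atrznxvy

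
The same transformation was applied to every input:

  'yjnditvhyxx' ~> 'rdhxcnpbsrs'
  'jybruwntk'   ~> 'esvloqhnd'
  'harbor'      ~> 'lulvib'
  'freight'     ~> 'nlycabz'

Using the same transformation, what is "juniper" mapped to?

The pattern: swap the first and last characters, then shift every letter 6 places backward in the alphabet (wrapping around).
On "juniper" that produces "lohcjyd".

lohcjyd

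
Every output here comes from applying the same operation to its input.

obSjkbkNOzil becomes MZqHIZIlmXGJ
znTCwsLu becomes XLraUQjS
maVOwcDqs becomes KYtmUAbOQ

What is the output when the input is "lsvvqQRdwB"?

JQTTOopBUz

The transformation: flip the case of every letter, then shift every letter 2 places backward in the alphabet (wrapping around).
Working it through for "lsvvqQRdwB": intermediate "LSVVQqrDWb", final "JQTTOopBUz".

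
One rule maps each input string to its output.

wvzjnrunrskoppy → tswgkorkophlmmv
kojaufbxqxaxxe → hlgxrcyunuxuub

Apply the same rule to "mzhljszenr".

In each case the input is transformed by: shift every letter 3 places backward in the alphabet (wrapping around).
"mzhljszenr" → "jweigpwbko".

jweigpwbko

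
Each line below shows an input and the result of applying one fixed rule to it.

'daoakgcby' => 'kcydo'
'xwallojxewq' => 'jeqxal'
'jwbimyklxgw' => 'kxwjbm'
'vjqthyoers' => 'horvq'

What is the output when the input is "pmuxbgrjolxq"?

roxpub

Looking at the pairs, the operation is to keep every other character starting from the first (positions 1st, 3rd, 5th, ...), then move the last 3 characters to the front (rotate right by 3).
"pmuxbgrjolxq" → "pubrox" → "roxpub".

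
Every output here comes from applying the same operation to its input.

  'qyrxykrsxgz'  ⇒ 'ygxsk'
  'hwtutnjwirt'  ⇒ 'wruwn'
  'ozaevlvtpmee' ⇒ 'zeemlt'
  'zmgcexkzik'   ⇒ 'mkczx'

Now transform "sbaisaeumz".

What's happening: keep every other character starting from the second (positions 2nd, 4th, 6th, ...), then take characters alternately from the front and the back (1st, last, 2nd, 2nd-last, ...).
On "sbaisaeumz": the first step gives "biauz", and the second then gives "bziua".

bziua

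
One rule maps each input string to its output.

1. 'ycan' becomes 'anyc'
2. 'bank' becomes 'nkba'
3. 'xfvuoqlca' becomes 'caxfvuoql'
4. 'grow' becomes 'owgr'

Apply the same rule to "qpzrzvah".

ahqpzrzv

Rule — move the last 2 characters to the front (rotate right by 2).
"qpzrzvah" → "ahqpzrzv".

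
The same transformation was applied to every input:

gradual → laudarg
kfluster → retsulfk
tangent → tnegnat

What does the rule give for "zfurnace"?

Each output is the input with this applied: reverse the string.
On "zfurnace" that produces "ecanrufz".

ecanrufz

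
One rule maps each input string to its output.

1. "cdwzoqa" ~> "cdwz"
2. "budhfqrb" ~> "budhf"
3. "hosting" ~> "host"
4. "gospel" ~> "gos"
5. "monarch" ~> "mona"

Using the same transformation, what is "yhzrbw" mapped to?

What's happening: delete the last 3 characters.
"yhzrbw" → "yhz".

yhz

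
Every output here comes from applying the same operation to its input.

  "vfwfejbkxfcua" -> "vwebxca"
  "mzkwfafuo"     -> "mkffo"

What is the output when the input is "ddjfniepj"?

djnej

Rule — keep every other character starting from the first (positions 1st, 3rd, 5th, ...).
For "ddjfniepj" the result is "djnej".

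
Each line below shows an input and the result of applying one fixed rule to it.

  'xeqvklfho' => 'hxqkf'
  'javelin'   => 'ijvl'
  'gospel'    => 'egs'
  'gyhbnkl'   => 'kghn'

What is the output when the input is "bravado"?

dbaa

The rule is to move the last 2 characters to the front (rotate right by 2), then keep every other character starting from the first (positions 1st, 3rd, 5th, ...).
Working it through for "bravado": intermediate "dobrava", final "dbaa".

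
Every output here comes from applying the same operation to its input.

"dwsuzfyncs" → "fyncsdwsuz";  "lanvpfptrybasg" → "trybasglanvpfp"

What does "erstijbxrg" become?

jbxrgersti

The rule is to swap the front and back halves of the string.
Applying that to "erstijbxrg" gives "jbxrgersti".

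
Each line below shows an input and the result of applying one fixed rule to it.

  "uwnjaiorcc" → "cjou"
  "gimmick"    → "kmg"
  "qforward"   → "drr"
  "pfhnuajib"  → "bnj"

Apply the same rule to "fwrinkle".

eil

What's happening: swap the first and last characters, then keep one character in every 3, starting at position 1 (positions 1st, 4th, 7th, ...).
Working it through for "fwrinkle": intermediate "ewrinklf", final "eil".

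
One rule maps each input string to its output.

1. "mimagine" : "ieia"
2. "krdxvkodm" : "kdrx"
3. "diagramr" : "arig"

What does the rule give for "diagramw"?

The pattern: keep every other character starting from the second (positions 2nd, 4th, 6th, ...), then swap the front and back halves of the string.
For "diagramw" the result is "awig".
(Check on "mimagine": → "iaie" → "ieia" ✓)

awig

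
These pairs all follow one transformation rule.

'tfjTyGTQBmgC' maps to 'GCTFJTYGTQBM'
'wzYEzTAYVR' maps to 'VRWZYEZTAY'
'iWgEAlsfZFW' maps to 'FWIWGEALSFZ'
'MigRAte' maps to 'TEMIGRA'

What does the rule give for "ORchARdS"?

The pattern: move the last 2 characters to the front (rotate right by 2), then convert every letter to uppercase.
For "ORchARdS", step one produces "dSORchAR"; step two turns that into "DSORCHAR".
(Check on "MigRAte": → "teMigRA" → "TEMIGRA" ✓)

DSORCHAR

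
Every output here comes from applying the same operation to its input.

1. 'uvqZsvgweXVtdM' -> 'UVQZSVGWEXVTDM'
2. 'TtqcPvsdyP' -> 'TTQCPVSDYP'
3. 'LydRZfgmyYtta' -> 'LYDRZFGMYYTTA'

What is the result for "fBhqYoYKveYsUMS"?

FBHQYOYKVEYSUMS

Rule — convert every letter to uppercase.
Applying that to "fBhqYoYKveYsUMS" gives "FBHQYOYKVEYSUMS".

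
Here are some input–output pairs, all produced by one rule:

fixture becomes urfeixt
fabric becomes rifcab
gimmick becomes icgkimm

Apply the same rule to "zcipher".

hezrcip

The pattern: swap the first and last characters, then move the last 3 characters to the front (rotate right by 3).
For "zcipher", step one produces "rciphez"; step two turns that into "hezrcip".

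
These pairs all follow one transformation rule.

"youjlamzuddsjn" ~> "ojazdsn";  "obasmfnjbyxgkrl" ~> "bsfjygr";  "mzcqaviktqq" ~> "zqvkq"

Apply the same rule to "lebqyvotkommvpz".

The transformation: keep every other character starting from the second (positions 2nd, 4th, 6th, ...).
On "lebqyvotkommvpz" that produces "eqvtomp".

eqvtomp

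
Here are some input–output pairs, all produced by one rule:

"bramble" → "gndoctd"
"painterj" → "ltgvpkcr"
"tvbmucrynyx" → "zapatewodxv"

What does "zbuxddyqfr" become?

Each output is the input with this applied: reverse the string, then shift every letter 2 places forward in the alphabet (wrapping around).
Working it through for "zbuxddyqfr": intermediate "rfqyddxubz", final "thsaffzwdb".
(Check on "painterj": → "jretniap" → "ltgvpkcr" ✓)

thsaffzwdb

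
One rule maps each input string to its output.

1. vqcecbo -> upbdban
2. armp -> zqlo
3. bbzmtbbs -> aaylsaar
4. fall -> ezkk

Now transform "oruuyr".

The pattern: shift every letter 1 place backward in the alphabet (wrapping around).
"oruuyr" → "nqttxq".

nqttxq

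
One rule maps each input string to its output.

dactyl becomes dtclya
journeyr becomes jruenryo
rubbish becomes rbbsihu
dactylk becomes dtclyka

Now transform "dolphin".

dplihno

Each output is the input with this applied: swap each adjacent pair of characters (1↔2, 3↔4, ...), then move the first character to the end.
Working it through for "dolphin": intermediate "odplihn", final "dplihno".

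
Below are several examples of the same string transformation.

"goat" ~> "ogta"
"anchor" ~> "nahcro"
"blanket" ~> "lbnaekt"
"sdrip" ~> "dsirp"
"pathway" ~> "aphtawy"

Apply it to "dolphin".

odplihn

Each output is the input with this applied: swap each adjacent pair of characters (1↔2, 3↔4, ...).
Doing the same to "dolphin": "odplihn".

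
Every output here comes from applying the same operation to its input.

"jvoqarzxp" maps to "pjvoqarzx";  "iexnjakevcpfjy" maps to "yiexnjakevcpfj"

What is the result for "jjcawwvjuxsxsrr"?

rjjcawwvjuxsxsr

What's happening: move the last character to the front.
On "jjcawwvjuxsxsrr" that produces "rjjcawwvjuxsxsr".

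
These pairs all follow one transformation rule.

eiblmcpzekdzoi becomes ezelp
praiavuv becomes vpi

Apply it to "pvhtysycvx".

Looking at the pairs, the operation is to swap the front and back halves of the string, then keep one character in every 3, starting at position 2 (positions 2nd, 5th, 8th, ...).
For "pvhtysycvx" the result is "yxh".

yxh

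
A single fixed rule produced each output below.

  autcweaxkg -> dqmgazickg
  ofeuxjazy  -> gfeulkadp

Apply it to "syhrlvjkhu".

What's happening: shift every letter 6 places forward in the alphabet (wrapping around), then move the last 3 characters to the front (rotate right by 3).
Doing the same to "syhrlvjkhu": "qnayenxrbp".

qnayenxrbp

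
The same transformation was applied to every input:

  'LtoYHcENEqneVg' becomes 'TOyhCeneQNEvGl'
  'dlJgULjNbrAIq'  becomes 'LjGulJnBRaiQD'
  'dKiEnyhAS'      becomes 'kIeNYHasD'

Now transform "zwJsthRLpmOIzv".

WjSTHrlPMoiZVZ

Each output is the input with this applied: move the first character to the end, then flip the case of every letter.
Applying both steps to "zwJsthRLpmOIzv": "wJsthRLpmOIzvz", then "WjSTHrlPMoiZVZ".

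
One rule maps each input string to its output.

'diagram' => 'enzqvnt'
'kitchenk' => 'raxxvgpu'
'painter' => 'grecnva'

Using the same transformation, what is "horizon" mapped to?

Each output is the input with this applied: move the last 3 characters to the front (rotate right by 3), then shift every letter 13 places forward in the alphabet (wrapping around) — i.e. ROT13.
"horizon" → "zonhori" → "mbaubev".

mbaubev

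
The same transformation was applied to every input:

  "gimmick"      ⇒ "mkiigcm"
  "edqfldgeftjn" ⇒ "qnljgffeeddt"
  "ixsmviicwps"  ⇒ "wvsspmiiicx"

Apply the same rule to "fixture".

What's happening: sort the characters into reverse alphabetical order, then move the first character to the end.
Applying both steps to "fixture": "xutrife", then "utrifex".

utrifex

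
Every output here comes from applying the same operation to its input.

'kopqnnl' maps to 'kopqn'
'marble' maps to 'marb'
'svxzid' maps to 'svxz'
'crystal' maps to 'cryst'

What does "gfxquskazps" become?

gfxquskaz

Rule — delete the last 2 characters.
So "gfxquskazps" becomes "gfxquskaz".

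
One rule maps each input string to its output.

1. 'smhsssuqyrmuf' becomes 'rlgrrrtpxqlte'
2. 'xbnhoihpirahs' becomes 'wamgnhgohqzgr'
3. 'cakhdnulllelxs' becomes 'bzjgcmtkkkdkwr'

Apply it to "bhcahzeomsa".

agbzgydnlrz

The rule is to shift every letter 1 place backward in the alphabet (wrapping around).
"bhcahzeomsa" → "agbzgydnlrz".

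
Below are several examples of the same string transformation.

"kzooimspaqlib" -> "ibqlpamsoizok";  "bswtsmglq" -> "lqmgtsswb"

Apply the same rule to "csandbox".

oxdbancs

What's happening: reverse the string, then swap each adjacent pair of characters (1↔2, 3↔4, ...).
Applying both steps to "csandbox": "xobdnasc", then "oxdbancs".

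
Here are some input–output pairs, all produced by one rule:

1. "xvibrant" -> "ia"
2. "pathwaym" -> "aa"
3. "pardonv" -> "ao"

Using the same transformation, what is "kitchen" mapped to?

The transformation: keep only the vowels.
For "kitchen" the result is "ie".

ie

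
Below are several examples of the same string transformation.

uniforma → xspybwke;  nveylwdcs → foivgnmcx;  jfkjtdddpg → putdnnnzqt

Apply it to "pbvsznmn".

lfcjxwxz

Each output is the input with this applied: shift every letter 10 places forward in the alphabet (wrapping around), then move the first character to the end.
Working it through for "pbvsznmn": intermediate "zlfcjxwx", final "lfcjxwxz".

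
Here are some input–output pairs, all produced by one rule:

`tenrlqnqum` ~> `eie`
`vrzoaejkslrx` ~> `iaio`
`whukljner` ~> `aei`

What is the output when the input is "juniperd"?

Rule — shift every letter 9 places backward in the alphabet (wrapping around), then keep only the vowels.
Working it through for "juniperd": intermediate "alezgviu", final "aeiu".
(Check on "vrzoaejkslrx": → "miqfrvabjcio" → "iaio" ✓)

aeiu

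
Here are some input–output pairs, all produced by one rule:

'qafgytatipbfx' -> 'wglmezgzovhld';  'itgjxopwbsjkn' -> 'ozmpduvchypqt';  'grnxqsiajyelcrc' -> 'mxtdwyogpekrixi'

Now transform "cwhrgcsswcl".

Looking at the pairs, the operation is to shift every letter 6 places forward in the alphabet (wrapping around).
For "cwhrgcsswcl" the result is "icnxmiyycir".

icnxmiyycir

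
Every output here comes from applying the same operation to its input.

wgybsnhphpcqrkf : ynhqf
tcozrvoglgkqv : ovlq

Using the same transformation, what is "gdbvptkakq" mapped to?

btk

The rule is to keep one character in every 3, starting at position 3 (positions 3rd, 6th, 9th, ...).
Doing the same to "gdbvptkakq": "btk".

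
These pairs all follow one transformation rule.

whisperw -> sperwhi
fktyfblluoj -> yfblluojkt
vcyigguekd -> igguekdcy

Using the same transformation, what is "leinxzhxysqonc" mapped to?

Each output is the input with this applied: delete the first character, then move the first 2 characters to the end (rotate left by 2).
Starting from "leinxzhxysqonc": after the first operation, "einxzhxysqonc"; after the second, "nxzhxysqoncei".

nxzhxysqoncei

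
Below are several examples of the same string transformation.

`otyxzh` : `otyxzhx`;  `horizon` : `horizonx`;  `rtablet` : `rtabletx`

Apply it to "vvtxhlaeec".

vvtxhlaeecx

The pattern: append "x".
For "vvtxhlaeec" the result is "vvtxhlaeecx".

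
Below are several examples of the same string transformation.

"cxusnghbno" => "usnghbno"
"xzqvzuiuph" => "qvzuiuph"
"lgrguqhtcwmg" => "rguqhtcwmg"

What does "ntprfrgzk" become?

prfrgzk

Each output is the input with this applied: delete the first 2 characters.
On "ntprfrgzk" that produces "prfrgzk".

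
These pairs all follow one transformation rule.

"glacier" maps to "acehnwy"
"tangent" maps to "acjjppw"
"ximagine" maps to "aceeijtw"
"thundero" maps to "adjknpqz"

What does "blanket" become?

The pattern: shift every letter 4 places backward in the alphabet (wrapping around), then sort the characters into alphabetical order.
On "blanket" that produces "aghjpwx".

aghjpwx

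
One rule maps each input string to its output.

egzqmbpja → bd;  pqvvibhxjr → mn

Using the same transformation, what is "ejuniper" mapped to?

The transformation: shift every letter 3 places backward in the alphabet (wrapping around), then keep only the first 2 characters.
Applying both steps to "ejuniper": "bgrkfmbo", then "bg".

bg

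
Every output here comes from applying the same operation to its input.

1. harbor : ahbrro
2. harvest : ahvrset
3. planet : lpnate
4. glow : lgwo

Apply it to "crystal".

Each output is the input with this applied: swap each adjacent pair of characters (1↔2, 3↔4, ...).
Applying that to "crystal" gives "rcsyatl".

rcsyatl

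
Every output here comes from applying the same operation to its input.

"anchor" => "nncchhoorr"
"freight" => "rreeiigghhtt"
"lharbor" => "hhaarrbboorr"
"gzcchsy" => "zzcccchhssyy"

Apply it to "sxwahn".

xxwwaahhnn

Rule — double every character, then delete the first 2 characters.
"sxwahn" → "ssxxwwaahhnn" → "xxwwaahhnn".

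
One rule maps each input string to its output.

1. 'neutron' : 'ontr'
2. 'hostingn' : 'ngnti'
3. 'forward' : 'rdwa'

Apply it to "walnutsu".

tsunu

The transformation: delete the first 3 characters, then move the first 2 characters to the end (rotate left by 2).
Working it through for "walnutsu": intermediate "nutsu", final "tsunu".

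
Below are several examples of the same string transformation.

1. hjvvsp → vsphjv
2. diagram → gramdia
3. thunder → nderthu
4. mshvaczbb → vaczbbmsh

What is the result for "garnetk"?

netkgar

In each case the input is transformed by: move the first 3 characters to the end (rotate left by 3).
On "garnetk" that produces "netkgar".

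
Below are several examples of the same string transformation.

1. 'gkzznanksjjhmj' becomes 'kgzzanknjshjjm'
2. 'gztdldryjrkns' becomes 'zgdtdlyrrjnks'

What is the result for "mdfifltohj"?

dmiflfotjh

What's happening: swap each adjacent pair of characters (1↔2, 3↔4, ...).
So "mdfifltohj" becomes "dmiflfotjh".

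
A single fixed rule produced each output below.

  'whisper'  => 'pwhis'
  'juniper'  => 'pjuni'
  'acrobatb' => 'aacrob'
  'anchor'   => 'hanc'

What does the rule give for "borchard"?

aborch

The pattern: delete the last 2 characters, then move the last character to the front.
"borchard" → "borcha" → "aborch".
(Check on "acrobatb": → "acroba" → "aacrob" ✓)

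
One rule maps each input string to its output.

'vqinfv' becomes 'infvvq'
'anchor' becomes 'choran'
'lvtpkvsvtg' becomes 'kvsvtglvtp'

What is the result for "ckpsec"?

Each output is the input with this applied: swap the front and back halves of the string, then move the last character to the front.
On "ckpsec": the first step gives "secckp", and the second then gives "psecck".

psecck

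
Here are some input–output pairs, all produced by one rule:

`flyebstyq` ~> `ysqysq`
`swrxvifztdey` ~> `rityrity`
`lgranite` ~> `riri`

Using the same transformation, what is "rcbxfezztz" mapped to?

Looking at the pairs, the operation is to keep one character in every 3, starting at position 3 (positions 3rd, 6th, 9th, ...), then write the whole string twice.
So "rcbxfezztz" becomes "betbet".

betbet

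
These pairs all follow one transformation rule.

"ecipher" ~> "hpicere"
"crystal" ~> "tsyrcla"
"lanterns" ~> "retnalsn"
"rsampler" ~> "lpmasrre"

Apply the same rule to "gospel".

Looking at the pairs, the operation is to reverse the string, then move the first 2 characters to the end (rotate left by 2).
Applying both steps to "gospel": "lepsog", then "psogle".

psogle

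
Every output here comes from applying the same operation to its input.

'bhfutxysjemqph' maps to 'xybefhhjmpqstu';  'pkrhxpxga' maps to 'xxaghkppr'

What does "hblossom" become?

The pattern: sort the characters into alphabetical order, then move the last 2 characters to the front (rotate right by 2).
Starting from "hblossom": after the first operation, "bhlmooss"; after the second, "ssbhlmoo".

ssbhlmoo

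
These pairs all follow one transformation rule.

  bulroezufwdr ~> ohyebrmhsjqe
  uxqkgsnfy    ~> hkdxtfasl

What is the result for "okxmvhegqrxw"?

bxkziurtdekj

In each case the input is transformed by: shift every letter 13 places forward in the alphabet (wrapping around) — i.e. ROT13.
So "okxmvhegqrxw" becomes "bxkziurtdekj".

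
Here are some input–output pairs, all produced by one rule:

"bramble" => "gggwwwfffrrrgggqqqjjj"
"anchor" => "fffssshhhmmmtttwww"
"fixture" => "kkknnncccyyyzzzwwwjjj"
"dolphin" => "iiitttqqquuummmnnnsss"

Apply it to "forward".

The pattern: shift every letter 5 places forward in the alphabet (wrapping around), then repeat every character 3 times.
Starting from "forward": after the first operation, "ktwbfwi"; after the second, "kkktttwwwbbbfffwwwiii".

kkktttwwwbbbfffwwwiii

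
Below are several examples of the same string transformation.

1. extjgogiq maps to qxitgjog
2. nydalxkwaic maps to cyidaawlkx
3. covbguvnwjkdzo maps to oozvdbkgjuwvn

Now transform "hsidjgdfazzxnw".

wsnixdzjzgadf

Each output is the input with this applied: take characters alternately from the front and the back (1st, last, 2nd, 2nd-last, ...), then delete the first character.
Starting from "hsidjgdfazzxnw": after the first operation, "hwsnixdzjzgadf"; after the second, "wsnixdzjzgadf".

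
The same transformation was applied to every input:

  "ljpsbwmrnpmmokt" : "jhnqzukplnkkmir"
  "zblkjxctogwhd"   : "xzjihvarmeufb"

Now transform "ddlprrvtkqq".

bbjnpptrioo

Each output is the input with this applied: shift every letter 2 places backward in the alphabet (wrapping around).
On "ddlprrvtkqq" that produces "bbjnpptrioo".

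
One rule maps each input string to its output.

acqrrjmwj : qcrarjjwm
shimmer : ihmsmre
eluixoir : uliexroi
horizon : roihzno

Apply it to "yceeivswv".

What's happening: move the first 2 characters to the end (rotate left by 2), then take characters alternately from the front and the back (1st, last, 2nd, 2nd-last, ...).
"yceeivswv" → "eeivswvyc" → "eceyivvws".

eceyivvws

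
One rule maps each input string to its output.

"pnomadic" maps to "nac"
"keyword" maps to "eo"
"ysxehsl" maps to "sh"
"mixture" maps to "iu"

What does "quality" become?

The transformation: keep one character in every 3, starting at position 2 (positions 2nd, 5th, 8th, ...).
So "quality" becomes "ui".

ui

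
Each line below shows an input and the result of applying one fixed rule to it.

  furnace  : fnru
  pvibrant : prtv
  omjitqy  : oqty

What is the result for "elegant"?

What's happening: sort the characters into alphabetical order, then keep only the last 4 characters.
Starting from "elegant": after the first operation, "aeeglnt"; after the second, "glnt".

glnt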